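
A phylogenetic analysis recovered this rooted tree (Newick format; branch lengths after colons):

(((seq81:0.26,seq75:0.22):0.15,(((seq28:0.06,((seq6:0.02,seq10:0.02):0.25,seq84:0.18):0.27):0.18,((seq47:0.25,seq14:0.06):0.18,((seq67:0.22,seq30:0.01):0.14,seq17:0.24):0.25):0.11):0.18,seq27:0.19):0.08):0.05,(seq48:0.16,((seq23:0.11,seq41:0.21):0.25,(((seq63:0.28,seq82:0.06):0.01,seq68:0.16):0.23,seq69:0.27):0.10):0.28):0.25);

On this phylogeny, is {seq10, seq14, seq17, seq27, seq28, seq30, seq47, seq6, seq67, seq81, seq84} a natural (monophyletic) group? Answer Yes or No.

No

The MRCA of the listed taxa subtends ((seq81,seq75),(((seq28,((seq6,seq10),seq84)),((seq47,seq14),((seq67,seq30),seq17))),seq27)).
That clade also contains seq75, which is not in the proposed group, so the group is not monophyletic.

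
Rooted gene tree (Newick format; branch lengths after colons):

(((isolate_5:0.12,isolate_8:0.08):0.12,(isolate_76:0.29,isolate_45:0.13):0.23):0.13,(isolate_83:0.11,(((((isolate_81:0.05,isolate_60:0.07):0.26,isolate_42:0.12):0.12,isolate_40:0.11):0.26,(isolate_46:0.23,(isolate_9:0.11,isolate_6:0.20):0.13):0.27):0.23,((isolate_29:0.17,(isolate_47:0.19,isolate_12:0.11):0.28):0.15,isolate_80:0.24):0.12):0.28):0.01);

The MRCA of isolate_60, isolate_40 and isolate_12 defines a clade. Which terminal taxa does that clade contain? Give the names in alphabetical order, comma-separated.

isolate_12, isolate_29, isolate_40, isolate_42, isolate_46, isolate_47, isolate_6, isolate_60, isolate_80, isolate_81, isolate_9

Tracing isolate_60: it sits inside (isolate_81,isolate_60).
Tracing isolate_40: it sits inside (((isolate_81,isolate_60),isolate_42),isolate_40).
Tracing isolate_12: it sits inside (isolate_47,isolate_12).
The smallest clade enclosing all 3 is (((((isolate_81,isolate_60),isolate_42),isolate_40),(isolate_46,(isolate_9,isolate_6))),((isolate_29,(isolate_47,isolate_12)),isolate_80)); the answer is its 11 terminal taxa in alphabetical order.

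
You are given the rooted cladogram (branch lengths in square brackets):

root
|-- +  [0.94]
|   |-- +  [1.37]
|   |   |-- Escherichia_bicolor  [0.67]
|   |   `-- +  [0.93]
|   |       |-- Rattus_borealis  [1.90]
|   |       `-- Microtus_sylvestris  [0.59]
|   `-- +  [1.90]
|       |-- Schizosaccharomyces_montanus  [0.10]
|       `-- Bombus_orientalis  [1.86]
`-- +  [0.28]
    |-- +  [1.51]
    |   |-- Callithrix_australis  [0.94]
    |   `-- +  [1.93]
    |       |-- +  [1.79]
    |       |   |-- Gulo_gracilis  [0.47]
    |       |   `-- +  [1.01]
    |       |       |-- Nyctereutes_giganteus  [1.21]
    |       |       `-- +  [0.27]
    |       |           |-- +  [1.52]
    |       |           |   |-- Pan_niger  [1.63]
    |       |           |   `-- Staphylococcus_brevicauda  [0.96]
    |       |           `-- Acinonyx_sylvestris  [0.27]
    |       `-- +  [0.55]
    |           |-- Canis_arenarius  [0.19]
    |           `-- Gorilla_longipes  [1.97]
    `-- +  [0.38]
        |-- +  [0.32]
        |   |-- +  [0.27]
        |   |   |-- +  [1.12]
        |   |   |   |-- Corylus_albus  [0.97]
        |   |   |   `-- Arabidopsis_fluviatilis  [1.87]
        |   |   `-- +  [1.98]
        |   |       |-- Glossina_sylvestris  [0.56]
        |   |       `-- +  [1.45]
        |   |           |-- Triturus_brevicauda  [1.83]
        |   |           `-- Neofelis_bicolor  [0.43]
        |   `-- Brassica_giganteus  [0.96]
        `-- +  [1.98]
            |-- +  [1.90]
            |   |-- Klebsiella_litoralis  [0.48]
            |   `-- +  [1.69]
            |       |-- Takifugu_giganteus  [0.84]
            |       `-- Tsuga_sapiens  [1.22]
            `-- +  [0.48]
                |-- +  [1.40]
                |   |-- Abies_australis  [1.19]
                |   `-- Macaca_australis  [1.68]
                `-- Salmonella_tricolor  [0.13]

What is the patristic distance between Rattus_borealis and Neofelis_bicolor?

10.25

The path runs Rattus_borealis → … → MRCA → … → Neofelis_bicolor; the MRCA is the root of the tree.
Branch lengths along that path: 1.90 + 0.93 + 1.37 + 0.94 + 0.28 + 0.38 + 0.32 + 0.27 + 1.98 + 1.45 + 0.43 = 10.25.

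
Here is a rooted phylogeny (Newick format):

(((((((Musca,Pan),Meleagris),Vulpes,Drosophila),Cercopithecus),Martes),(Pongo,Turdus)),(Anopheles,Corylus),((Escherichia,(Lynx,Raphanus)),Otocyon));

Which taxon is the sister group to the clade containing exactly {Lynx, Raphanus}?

Escherichia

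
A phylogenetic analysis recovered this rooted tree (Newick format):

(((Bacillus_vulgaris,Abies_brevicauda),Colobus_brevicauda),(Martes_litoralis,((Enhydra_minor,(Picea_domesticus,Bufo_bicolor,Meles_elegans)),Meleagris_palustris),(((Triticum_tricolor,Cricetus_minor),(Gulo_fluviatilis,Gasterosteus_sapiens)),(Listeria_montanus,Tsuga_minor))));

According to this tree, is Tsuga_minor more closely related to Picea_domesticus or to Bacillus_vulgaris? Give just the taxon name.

The MRCA of Tsuga_minor and Picea_domesticus subtends (Martes_litoralis,((Enhydra_minor,(Picea_domesticus,Bufo_bicolor,Meles_elegans)),Meleagris_palustris),(((Triticum_tricolor,Cricetus_minor),(Gulo_fluviatilis,Gasterosteus_sapiens)),(Listeria_montanus,Tsuga_minor))) (12 taxa).
The MRCA of Tsuga_minor and Bacillus_vulgaris is the root, subtending the entire tree (15 taxa).
The first is nested inside the second, so Tsuga_minor shares a more recent common ancestor with Picea_domesticus.

Picea_domesticus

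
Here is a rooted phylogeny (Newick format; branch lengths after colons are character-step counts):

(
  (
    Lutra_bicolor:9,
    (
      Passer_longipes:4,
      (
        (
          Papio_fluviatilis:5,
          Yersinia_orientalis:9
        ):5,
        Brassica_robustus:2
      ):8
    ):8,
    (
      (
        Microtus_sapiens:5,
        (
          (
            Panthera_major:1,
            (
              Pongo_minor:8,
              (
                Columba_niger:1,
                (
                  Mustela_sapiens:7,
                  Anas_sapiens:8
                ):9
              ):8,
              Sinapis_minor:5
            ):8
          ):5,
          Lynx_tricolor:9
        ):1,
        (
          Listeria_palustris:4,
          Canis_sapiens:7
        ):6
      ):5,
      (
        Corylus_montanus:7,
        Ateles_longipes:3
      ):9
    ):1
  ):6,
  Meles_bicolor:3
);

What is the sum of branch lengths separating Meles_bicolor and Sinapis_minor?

The path runs Meles_bicolor → … → MRCA → … → Sinapis_minor; the MRCA is the root of the tree.
Branch lengths along that path: 3 + 6 + 1 + 5 + 1 + 5 + 8 + 5 = 34.

34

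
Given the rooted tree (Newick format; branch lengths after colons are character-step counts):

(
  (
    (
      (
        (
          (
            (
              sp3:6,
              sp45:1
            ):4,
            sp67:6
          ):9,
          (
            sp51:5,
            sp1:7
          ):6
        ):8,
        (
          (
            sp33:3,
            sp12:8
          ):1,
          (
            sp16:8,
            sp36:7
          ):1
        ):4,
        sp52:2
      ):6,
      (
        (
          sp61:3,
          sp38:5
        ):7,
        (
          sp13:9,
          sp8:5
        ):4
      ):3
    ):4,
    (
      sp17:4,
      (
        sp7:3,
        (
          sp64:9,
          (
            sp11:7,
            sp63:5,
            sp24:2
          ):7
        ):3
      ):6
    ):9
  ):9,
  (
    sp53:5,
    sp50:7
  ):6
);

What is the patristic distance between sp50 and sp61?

The path runs sp50 → … → MRCA → … → sp61; the MRCA is the root of the tree.
Branch lengths along that path: 7 + 6 + 9 + 4 + 3 + 7 + 3 = 39.

39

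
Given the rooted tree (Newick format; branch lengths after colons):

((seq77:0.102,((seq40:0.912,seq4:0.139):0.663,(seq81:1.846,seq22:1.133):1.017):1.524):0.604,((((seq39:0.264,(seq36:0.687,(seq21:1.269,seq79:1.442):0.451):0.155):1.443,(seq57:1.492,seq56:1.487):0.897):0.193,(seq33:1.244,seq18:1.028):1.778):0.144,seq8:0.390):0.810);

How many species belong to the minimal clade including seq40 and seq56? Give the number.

The MRCA of seq40 and seq56 is the root, so the clade is the entire tree.
That clade contains 14 terminal taxa: seq18, seq21, seq22, seq33, seq36, seq39, seq4, seq40, seq56, seq57, seq77, seq79, seq8, seq81.

14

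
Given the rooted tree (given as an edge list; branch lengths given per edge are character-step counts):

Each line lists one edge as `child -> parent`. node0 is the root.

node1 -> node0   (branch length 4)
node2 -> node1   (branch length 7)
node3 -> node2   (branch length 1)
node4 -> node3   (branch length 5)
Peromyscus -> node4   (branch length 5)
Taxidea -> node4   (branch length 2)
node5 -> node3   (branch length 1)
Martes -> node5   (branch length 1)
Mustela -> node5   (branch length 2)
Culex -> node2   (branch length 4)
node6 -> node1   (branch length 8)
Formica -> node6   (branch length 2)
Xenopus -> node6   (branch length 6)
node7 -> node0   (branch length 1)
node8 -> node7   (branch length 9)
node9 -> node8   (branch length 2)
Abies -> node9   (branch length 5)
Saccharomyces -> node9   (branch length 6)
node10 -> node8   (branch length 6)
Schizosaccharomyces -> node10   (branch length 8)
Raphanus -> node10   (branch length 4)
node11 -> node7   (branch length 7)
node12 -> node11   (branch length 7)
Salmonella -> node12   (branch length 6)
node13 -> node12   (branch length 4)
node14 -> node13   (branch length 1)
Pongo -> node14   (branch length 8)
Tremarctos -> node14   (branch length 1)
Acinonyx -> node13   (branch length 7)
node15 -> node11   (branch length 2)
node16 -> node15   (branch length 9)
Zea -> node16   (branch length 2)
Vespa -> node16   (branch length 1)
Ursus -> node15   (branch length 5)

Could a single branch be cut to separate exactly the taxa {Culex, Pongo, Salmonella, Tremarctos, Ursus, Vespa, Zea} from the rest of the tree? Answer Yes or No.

The MRCA of the listed taxa is the root, so the smallest clade containing them is the whole tree.
That clade also contains Abies, Acinonyx, Formica, Martes, Mustela, Peromyscus, Raphanus, Saccharomyces, Schizosaccharomyces, Taxidea, Xenopus, which are not in the proposed group, so the group is not monophyletic.

No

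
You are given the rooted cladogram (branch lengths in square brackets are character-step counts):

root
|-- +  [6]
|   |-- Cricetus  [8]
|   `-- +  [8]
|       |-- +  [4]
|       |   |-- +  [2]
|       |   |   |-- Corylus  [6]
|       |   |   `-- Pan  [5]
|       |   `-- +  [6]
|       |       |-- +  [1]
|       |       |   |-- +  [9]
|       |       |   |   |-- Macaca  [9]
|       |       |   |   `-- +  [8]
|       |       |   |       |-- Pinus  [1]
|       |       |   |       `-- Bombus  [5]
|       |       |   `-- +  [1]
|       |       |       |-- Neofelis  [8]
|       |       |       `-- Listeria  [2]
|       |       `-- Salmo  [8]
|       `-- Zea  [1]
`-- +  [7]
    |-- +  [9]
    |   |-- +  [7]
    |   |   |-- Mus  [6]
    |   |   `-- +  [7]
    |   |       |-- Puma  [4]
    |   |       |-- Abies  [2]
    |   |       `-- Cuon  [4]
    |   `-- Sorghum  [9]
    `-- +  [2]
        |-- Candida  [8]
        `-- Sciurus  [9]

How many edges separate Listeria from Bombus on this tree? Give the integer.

5

The MRCA of Listeria and Bombus is the node subtending ((Macaca,(Pinus,Bombus)),(Neofelis,Listeria)).
From Listeria up to that node: 2 branches. From Bombus up to the same node: 3 branches. Total: 2 + 3 = 5.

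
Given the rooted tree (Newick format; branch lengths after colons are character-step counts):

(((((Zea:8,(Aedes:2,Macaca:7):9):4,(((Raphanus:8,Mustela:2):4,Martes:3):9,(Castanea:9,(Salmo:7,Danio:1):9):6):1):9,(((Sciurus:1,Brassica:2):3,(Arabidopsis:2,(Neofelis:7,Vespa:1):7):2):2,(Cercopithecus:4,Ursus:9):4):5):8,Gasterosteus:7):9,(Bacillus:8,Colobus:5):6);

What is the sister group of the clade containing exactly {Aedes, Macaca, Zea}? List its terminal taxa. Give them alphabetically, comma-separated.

Castanea, Danio, Martes, Mustela, Raphanus, Salmo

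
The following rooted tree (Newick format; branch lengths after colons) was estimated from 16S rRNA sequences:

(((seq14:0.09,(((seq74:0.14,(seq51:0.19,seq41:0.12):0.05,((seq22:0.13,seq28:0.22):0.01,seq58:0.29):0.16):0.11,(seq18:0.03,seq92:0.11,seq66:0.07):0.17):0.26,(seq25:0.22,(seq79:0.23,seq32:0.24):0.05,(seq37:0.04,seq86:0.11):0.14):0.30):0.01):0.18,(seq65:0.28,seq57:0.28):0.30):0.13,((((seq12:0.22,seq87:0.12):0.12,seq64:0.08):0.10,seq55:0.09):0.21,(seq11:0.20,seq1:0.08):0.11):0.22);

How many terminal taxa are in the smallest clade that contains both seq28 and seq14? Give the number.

15

The MRCA of seq28 and seq14 is the node subtending (seq14,(((seq74,(seq51,seq41),((seq22,seq28),seq58)),(seq18,seq92,seq66)),(seq25,(seq79,seq32),(seq37,seq86)))).
That clade contains 15 terminal taxa: seq14, seq18, seq22, seq25, seq28, seq32, seq37, seq41, seq51, seq58, seq66, seq74, seq79, seq86, seq92.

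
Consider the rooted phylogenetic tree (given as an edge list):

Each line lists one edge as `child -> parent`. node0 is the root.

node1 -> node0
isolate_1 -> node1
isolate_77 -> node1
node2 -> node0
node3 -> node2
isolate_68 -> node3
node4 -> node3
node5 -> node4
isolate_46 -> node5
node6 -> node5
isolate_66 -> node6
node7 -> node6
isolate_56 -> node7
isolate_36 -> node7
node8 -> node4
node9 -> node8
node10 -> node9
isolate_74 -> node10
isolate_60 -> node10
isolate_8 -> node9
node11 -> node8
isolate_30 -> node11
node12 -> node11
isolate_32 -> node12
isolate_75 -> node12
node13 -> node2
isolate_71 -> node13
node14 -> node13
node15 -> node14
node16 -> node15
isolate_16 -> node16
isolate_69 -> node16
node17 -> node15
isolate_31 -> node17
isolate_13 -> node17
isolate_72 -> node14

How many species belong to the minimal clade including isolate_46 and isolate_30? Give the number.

The MRCA of isolate_46 and isolate_30 is the node subtending ((isolate_46,(isolate_66,(isolate_56,isolate_36))),(((isolate_74,isolate_60),isolate_8),(isolate_30,(isolate_32,isolate_75)))).
That clade contains 10 terminal taxa: isolate_30, isolate_32, isolate_36, isolate_46, isolate_56, isolate_60, isolate_66, isolate_74, isolate_75, isolate_8.

10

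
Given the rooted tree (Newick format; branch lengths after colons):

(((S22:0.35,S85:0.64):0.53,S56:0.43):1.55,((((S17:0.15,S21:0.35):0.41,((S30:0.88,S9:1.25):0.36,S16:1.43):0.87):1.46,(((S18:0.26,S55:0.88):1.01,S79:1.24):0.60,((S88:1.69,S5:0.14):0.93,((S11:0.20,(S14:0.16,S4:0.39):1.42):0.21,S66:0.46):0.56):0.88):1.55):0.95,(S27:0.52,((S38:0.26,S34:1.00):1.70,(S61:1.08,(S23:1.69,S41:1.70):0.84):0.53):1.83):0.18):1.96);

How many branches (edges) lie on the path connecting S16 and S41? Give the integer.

The MRCA of S16 and S41 is the node subtending ((((S17,S21),((S30,S9),S16)),(((S18,S55),S79),((S88,S5),((S11,(S14,S4)),S66)))),(S27,((S38,S34),(S61,(S23,S41))))).
From S16 up to that node: 4 branches. From S41 up to the same node: 5 branches. Total: 4 + 5 = 9.

9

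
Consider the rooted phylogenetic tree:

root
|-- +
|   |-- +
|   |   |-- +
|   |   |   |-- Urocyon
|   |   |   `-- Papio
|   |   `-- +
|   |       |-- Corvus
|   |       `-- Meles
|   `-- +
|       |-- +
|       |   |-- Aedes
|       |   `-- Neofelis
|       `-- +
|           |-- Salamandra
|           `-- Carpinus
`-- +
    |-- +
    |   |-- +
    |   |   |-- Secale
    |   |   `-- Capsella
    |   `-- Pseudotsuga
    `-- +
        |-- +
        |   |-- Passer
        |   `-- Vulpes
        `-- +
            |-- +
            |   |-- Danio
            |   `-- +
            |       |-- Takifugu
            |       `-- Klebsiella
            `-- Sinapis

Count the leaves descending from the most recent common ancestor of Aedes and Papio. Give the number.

8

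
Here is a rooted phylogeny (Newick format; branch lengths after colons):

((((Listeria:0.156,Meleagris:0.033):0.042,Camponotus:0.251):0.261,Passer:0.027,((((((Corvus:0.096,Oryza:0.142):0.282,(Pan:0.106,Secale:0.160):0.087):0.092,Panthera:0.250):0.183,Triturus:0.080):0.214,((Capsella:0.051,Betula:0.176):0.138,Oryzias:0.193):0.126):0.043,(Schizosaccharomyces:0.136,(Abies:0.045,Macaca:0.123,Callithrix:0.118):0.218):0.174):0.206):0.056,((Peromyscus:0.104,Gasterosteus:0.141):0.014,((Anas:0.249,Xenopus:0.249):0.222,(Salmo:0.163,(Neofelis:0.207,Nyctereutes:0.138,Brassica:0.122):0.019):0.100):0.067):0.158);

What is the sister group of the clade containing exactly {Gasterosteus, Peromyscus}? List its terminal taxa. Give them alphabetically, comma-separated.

The clade containing exactly {Gasterosteus, Peromyscus} attaches to the tree at the node subtending ((Peromyscus,Gasterosteus),((Anas,Xenopus),(Salmo,(Neofelis,Nyctereutes,Brassica)))).
The other lineage descending from that same node — the sister group — is ((Anas,Xenopus),(Salmo,(Neofelis,Nyctereutes,Brassica))); its 6 tips in alphabetical order are the answer.

Anas, Brassica, Neofelis, Nyctereutes, Salmo, Xenopus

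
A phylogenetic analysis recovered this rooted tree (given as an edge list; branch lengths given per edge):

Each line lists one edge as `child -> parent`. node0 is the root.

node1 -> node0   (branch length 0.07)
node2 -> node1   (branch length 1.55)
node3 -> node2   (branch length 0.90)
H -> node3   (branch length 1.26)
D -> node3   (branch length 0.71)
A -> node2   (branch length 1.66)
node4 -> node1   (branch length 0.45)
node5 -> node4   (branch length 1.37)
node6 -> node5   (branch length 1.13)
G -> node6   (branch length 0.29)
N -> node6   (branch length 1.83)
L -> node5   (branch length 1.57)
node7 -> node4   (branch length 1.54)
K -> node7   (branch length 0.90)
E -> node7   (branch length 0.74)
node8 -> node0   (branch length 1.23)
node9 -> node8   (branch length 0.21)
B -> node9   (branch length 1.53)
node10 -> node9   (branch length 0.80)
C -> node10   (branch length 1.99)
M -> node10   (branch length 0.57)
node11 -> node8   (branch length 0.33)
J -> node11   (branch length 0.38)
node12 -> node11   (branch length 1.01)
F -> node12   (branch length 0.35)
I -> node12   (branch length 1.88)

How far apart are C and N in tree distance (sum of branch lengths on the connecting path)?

The path runs C → … → MRCA → … → N; the MRCA is the root of the tree.
Branch lengths along that path: 1.99 + 0.80 + 0.21 + 1.23 + 0.07 + 0.45 + 1.37 + 1.13 + 1.83 = 9.08.

9.08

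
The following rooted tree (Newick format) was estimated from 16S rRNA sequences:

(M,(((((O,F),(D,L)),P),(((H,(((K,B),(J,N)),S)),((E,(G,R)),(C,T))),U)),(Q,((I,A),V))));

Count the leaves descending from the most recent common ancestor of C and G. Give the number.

The MRCA of C and G is the node subtending ((E,(G,R)),(C,T)).
That clade contains 5 terminal taxa: C, E, G, R, T.

5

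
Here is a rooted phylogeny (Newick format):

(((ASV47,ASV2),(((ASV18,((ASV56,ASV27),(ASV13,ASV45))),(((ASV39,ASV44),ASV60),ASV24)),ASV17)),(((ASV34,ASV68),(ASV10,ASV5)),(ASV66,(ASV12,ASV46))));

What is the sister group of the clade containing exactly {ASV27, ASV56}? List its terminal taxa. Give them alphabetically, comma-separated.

ASV13, ASV45

The clade containing exactly {ASV27, ASV56} attaches to the tree at the node subtending ((ASV56,ASV27),(ASV13,ASV45)).
The other lineage descending from that same node — the sister group — is (ASV13,ASV45); its 2 tips in alphabetical order are the answer.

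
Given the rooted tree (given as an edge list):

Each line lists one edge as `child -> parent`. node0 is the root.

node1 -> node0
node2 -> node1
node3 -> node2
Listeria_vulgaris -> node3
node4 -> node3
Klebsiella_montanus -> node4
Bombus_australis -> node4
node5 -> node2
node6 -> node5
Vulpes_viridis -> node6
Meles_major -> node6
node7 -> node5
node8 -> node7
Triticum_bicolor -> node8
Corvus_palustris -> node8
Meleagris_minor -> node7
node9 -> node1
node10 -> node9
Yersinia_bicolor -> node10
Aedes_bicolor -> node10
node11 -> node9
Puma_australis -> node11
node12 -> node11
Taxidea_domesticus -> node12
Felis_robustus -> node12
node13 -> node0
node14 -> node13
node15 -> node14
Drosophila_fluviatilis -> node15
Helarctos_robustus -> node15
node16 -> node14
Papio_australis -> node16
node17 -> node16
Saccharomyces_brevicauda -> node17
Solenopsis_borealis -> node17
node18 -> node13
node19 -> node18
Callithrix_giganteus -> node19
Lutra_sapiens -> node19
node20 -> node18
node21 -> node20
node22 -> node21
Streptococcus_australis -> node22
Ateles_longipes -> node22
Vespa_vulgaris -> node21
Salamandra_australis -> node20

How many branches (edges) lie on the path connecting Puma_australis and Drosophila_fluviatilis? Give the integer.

The MRCA of Puma_australis and Drosophila_fluviatilis is the root of the tree.
From Puma_australis up to that node: 4 branches. From Drosophila_fluviatilis up to the same node: 4 branches. Total: 4 + 4 = 8.

8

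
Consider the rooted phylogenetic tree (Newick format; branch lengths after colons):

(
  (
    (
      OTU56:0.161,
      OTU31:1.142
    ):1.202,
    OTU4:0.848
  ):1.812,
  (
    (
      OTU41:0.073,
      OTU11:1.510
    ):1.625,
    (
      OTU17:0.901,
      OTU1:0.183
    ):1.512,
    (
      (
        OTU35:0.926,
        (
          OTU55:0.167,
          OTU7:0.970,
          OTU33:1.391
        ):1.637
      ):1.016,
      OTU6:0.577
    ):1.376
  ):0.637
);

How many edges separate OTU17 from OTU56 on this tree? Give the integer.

6

The MRCA of OTU17 and OTU56 is the root of the tree.
From OTU17 up to that node: 3 branches. From OTU56 up to the same node: 3 branches. Total: 3 + 3 = 6.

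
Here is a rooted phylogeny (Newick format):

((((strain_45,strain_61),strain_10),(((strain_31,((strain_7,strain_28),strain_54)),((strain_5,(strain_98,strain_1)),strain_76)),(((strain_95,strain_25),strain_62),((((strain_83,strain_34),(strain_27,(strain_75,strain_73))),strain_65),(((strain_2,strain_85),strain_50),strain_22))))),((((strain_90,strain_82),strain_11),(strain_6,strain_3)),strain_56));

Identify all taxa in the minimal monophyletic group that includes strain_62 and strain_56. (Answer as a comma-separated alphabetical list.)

strain_1, strain_10, strain_11, strain_2, strain_22, strain_25, strain_27, strain_28, strain_3, strain_31, strain_34, strain_45, strain_5, strain_50, strain_54, strain_56, strain_6, strain_61, strain_62, strain_65, strain_7, strain_73, strain_75, strain_76, strain_82, strain_83, strain_85, strain_90, strain_95, strain_98

Tracing strain_62: it sits inside ((strain_95,strain_25),strain_62).
Tracing strain_56: it sits inside ((((strain_90,strain_82),strain_11),(strain_6,strain_3)),strain_56).
The smallest clade enclosing both is the whole tree (their MRCA is the root), so the answer is all 30 tips in alphabetical order.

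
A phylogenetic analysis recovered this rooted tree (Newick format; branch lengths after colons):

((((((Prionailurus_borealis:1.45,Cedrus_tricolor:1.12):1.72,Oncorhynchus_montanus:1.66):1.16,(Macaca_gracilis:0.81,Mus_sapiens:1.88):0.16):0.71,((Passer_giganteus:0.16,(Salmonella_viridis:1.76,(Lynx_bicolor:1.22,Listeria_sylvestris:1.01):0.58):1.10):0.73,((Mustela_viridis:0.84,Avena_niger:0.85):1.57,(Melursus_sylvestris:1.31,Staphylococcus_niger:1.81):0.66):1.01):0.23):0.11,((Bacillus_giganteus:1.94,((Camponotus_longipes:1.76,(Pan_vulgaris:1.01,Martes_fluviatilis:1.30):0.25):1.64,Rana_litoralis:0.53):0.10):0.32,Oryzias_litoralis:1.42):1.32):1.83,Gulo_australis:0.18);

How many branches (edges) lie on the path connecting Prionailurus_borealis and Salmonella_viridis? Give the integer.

The MRCA of Prionailurus_borealis and Salmonella_viridis is the node subtending ((((Prionailurus_borealis,Cedrus_tricolor),Oncorhynchus_montanus),(Macaca_gracilis,Mus_sapiens)),((Passer_giganteus,(Salmonella_viridis,(Lynx_bicolor,Listeria_sylvestris))),((Mustela_viridis,Avena_niger),(Melursus_sylvestris,Staphylococcus_niger)))).
From Prionailurus_borealis up to that node: 4 branches. From Salmonella_viridis up to the same node: 4 branches. Total: 4 + 4 = 8.

8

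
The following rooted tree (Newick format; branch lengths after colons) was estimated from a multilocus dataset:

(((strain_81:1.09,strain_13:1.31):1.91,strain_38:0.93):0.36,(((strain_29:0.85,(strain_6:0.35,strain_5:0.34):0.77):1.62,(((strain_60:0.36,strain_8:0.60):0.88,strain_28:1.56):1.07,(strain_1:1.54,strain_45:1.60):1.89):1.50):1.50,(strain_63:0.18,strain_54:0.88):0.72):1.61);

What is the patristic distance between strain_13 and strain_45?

The path runs strain_13 → … → MRCA → … → strain_45; the MRCA is the root of the tree.
Branch lengths along that path: 1.31 + 1.91 + 0.36 + 1.61 + 1.50 + 1.50 + 1.89 + 1.60 = 11.68.

11.68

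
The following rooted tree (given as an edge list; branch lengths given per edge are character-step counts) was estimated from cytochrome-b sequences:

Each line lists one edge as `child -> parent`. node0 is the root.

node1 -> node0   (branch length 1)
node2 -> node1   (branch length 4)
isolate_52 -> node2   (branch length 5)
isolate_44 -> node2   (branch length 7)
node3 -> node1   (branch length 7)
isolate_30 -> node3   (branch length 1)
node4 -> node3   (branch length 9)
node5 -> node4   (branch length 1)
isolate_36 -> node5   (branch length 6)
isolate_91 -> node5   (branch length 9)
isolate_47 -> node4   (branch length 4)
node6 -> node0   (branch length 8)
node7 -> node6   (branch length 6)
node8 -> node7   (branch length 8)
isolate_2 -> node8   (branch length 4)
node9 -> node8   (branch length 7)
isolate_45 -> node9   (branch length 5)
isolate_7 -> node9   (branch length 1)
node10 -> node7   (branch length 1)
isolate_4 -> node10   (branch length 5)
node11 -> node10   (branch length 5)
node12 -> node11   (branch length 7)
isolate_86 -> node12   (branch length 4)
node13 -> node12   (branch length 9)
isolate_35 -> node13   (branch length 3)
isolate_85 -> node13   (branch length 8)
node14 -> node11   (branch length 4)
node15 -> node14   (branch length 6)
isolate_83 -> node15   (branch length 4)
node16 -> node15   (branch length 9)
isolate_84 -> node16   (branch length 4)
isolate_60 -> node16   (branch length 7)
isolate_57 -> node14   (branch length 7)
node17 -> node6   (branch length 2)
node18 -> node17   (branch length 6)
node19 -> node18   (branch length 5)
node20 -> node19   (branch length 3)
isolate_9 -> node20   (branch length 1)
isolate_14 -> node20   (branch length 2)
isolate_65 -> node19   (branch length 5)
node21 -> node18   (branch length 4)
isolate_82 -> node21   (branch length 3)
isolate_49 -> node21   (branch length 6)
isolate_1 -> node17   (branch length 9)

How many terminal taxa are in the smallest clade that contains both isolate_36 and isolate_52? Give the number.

The MRCA of isolate_36 and isolate_52 is the node subtending ((isolate_52,isolate_44),(isolate_30,((isolate_36,isolate_91),isolate_47))).
That clade contains 6 terminal taxa: isolate_30, isolate_36, isolate_44, isolate_47, isolate_52, isolate_91.

6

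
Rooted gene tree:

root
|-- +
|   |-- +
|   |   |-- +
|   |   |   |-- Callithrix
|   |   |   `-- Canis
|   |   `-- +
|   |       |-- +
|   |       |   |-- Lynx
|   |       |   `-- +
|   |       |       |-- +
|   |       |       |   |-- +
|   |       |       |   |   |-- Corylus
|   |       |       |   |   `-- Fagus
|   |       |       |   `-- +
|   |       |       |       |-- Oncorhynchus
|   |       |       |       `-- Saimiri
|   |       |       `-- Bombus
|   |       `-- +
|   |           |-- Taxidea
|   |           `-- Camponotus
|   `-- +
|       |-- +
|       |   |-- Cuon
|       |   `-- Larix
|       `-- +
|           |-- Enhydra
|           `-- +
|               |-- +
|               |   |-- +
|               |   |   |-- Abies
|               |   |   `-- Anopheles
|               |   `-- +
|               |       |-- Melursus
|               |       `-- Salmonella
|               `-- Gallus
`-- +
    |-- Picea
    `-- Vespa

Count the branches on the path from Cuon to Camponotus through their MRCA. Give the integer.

The MRCA of Cuon and Camponotus is the node subtending (((Callithrix,Canis),((Lynx,(((Corylus,Fagus),(Oncorhynchus,Saimiri)),Bombus)),(Taxidea,Camponotus))),((Cuon,Larix),(Enhydra,(((Abies,Anopheles),(Melursus,Salmonella)),Gallus)))).
From Cuon up to that node: 3 branches. From Camponotus up to the same node: 4 branches. Total: 3 + 4 = 7.

7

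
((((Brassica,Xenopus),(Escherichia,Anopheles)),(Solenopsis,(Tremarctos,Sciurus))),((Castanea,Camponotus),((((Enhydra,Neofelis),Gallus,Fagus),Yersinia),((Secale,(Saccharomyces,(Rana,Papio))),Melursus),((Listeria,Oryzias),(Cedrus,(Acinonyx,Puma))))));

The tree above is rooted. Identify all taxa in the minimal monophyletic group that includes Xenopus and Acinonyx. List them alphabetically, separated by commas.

Tracing Xenopus: it sits inside (Brassica,Xenopus).
Tracing Acinonyx: it sits inside (Acinonyx,Puma).
The smallest clade enclosing both is the whole tree (their MRCA is the root), so the answer is all 24 tips in alphabetical order.

Acinonyx, Anopheles, Brassica, Camponotus, Castanea, Cedrus, Enhydra, Escherichia, Fagus, Gallus, Listeria, Melursus, Neofelis, Oryzias, Papio, Puma, Rana, Saccharomyces, Sciurus, Secale, Solenopsis, Tremarctos, Xenopus, Yersinia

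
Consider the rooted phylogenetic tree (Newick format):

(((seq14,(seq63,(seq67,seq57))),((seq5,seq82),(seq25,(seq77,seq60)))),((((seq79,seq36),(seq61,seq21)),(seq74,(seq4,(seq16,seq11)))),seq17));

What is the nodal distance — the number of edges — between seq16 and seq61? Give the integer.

The MRCA of seq16 and seq61 is the node subtending (((seq79,seq36),(seq61,seq21)),(seq74,(seq4,(seq16,seq11)))).
From seq16 up to that node: 4 branches. From seq61 up to the same node: 3 branches. Total: 4 + 3 = 7.

7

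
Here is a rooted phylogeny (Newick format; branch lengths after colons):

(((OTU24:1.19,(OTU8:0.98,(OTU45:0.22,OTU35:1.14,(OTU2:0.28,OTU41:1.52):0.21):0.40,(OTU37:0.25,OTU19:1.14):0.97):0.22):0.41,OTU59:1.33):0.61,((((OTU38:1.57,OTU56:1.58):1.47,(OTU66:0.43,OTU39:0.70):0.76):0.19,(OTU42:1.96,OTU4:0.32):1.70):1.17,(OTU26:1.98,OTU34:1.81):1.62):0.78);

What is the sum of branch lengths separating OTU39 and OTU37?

6.06

The path runs OTU39 → … → MRCA → … → OTU37; the MRCA is the root of the tree.
Branch lengths along that path: 0.70 + 0.76 + 0.19 + 1.17 + 0.78 + 0.61 + 0.41 + 0.22 + 0.97 + 0.25 = 6.06.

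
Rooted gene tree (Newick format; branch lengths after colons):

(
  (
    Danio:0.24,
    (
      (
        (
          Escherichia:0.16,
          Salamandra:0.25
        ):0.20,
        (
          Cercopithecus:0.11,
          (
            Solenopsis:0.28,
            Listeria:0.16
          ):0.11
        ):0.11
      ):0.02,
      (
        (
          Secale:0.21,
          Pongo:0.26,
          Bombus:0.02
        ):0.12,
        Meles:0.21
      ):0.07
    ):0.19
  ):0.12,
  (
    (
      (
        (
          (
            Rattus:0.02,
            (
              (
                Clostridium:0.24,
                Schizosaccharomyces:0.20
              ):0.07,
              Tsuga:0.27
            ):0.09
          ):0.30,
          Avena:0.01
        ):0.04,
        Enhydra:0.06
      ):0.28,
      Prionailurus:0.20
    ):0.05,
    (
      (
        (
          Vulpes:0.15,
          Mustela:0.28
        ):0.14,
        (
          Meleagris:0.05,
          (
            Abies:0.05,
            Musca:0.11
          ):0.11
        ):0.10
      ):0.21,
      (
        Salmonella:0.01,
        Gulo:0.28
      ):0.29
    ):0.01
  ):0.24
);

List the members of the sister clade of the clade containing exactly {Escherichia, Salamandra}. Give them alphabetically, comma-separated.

The clade containing exactly {Escherichia, Salamandra} attaches to the tree at the node subtending ((Escherichia,Salamandra),(Cercopithecus,(Solenopsis,Listeria))).
The other lineage descending from that same node — the sister group — is (Cercopithecus,(Solenopsis,Listeria)); its 3 tips in alphabetical order are the answer.

Cercopithecus, Listeria, Solenopsis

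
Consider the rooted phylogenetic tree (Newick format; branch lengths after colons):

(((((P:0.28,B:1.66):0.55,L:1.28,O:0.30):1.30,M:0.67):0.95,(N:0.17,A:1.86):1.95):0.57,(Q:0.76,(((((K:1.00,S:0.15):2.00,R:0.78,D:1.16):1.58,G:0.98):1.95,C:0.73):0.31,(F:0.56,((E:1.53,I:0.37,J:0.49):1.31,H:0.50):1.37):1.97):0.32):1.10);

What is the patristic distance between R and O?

9.16

The path runs R → … → MRCA → … → O; the MRCA is the root of the tree.
Branch lengths along that path: 0.78 + 1.58 + 1.95 + 0.31 + 0.32 + 1.10 + 0.57 + 0.95 + 1.30 + 0.30 = 9.16.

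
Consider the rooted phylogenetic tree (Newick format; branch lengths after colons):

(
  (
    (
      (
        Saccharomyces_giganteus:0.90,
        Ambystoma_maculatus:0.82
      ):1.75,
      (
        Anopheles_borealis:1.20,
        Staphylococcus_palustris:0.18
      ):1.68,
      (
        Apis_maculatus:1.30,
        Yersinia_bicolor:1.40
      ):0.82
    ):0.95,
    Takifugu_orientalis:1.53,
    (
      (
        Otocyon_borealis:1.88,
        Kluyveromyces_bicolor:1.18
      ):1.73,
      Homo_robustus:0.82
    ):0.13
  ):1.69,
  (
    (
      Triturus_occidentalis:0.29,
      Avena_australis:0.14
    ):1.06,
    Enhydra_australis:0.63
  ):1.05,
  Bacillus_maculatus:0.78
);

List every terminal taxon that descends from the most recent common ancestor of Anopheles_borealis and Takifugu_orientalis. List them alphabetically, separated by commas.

Ambystoma_maculatus, Anopheles_borealis, Apis_maculatus, Homo_robustus, Kluyveromyces_bicolor, Otocyon_borealis, Saccharomyces_giganteus, Staphylococcus_palustris, Takifugu_orientalis, Yersinia_bicolor

Tracing Anopheles_borealis: it sits inside (Anopheles_borealis,Staphylococcus_palustris).
Tracing Takifugu_orientalis: it sits inside (((Saccharomyces_giganteus,Ambystoma_maculatus),(Anopheles_borealis,Staphylococcus_palustris),(Apis_maculatus,Yersinia_bicolor)),Takifugu_orientalis,((Otocyon_borealis,Kluyveromyces_bicolor),Homo_robustus)).
The smallest clade enclosing both is (((Saccharomyces_giganteus,Ambystoma_maculatus),(Anopheles_borealis,Staphylococcus_palustris),(Apis_maculatus,Yersinia_bicolor)),Takifugu_orientalis,((Otocyon_borealis,Kluyveromyces_bicolor),Homo_robustus)); the answer is its 10 terminal taxa in alphabetical order.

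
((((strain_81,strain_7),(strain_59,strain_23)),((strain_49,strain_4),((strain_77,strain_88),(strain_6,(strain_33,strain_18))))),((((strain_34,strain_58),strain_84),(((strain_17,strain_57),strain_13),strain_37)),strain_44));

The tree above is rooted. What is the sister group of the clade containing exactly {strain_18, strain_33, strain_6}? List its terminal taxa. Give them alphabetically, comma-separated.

The clade containing exactly {strain_18, strain_33, strain_6} attaches to the tree at the node subtending ((strain_77,strain_88),(strain_6,(strain_33,strain_18))).
The other lineage descending from that same node — the sister group — is (strain_77,strain_88); its 2 tips in alphabetical order are the answer.

strain_77, strain_88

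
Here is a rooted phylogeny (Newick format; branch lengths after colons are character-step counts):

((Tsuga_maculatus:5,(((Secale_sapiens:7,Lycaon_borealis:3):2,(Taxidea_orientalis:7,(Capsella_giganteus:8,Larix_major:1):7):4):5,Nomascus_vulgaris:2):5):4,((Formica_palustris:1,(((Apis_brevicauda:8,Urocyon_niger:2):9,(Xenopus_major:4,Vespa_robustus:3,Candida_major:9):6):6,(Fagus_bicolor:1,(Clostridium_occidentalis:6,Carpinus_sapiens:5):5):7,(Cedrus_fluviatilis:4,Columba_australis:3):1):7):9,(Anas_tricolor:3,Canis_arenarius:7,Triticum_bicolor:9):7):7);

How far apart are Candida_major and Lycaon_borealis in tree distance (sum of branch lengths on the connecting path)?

The path runs Candida_major → … → MRCA → … → Lycaon_borealis; the MRCA is the root of the tree.
Branch lengths along that path: 9 + 6 + 6 + 7 + 9 + 7 + 4 + 5 + 5 + 2 + 3 = 63.

63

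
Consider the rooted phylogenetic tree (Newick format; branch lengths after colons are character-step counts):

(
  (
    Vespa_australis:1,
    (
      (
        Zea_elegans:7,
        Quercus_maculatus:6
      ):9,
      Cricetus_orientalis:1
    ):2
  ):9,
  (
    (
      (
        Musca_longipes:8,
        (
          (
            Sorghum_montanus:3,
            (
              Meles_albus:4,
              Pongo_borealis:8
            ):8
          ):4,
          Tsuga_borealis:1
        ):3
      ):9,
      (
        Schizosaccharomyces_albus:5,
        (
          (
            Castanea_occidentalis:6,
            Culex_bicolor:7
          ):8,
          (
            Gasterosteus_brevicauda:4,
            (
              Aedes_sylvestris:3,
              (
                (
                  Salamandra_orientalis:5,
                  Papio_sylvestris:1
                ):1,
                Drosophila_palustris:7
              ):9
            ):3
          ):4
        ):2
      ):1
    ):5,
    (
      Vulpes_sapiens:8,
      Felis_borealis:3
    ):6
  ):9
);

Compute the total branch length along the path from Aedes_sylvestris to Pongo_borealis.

The path runs Aedes_sylvestris → … → MRCA → … → Pongo_borealis; the MRCA is the node subtending ((Musca_longipes,((Sorghum_montanus,(Meles_albus,Pongo_borealis)),Tsuga_borealis)),(Schizosaccharomyces_albus,((Castanea_occidentalis,Culex_bicolor),(Gasterosteus_brevicauda,(Aedes_sylvestris,((Salamandra_orientalis,Papio_sylvestris),Drosophila_palustris)))))).
Branch lengths along that path: 3 + 3 + 4 + 2 + 1 + 9 + 3 + 4 + 8 + 8 = 45.

45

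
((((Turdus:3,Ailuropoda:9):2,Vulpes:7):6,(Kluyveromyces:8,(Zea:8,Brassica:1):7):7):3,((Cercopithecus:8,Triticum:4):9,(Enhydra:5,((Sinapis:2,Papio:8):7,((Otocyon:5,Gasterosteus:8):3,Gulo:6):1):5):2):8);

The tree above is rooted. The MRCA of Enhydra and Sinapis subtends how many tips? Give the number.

The MRCA of Enhydra and Sinapis is the node subtending (Enhydra,((Sinapis,Papio),((Otocyon,Gasterosteus),Gulo))).
That clade contains 6 terminal taxa: Enhydra, Gasterosteus, Gulo, Otocyon, Papio, Sinapis.

6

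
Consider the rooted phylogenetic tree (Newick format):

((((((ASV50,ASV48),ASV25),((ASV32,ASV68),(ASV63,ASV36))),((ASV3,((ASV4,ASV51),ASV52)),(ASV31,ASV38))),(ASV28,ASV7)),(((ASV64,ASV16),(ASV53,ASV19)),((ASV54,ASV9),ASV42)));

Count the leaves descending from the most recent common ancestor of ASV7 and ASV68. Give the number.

The MRCA of ASV7 and ASV68 is the node subtending (((((ASV50,ASV48),ASV25),((ASV32,ASV68),(ASV63,ASV36))),((ASV3,((ASV4,ASV51),ASV52)),(ASV31,ASV38))),(ASV28,ASV7)).
That clade contains 15 terminal taxa: ASV25, ASV28, ASV3, ASV31, ASV32, ASV36, ASV38, ASV4, ASV48, ASV50, ASV51, ASV52, ASV63, ASV68, ASV7.

15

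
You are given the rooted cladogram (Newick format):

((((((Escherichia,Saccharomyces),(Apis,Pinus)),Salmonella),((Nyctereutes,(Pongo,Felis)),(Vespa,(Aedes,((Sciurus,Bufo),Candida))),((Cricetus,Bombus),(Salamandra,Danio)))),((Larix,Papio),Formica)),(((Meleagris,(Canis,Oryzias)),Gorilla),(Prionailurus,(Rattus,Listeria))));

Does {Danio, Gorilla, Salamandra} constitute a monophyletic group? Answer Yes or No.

No

The MRCA of the listed taxa is the root, so the smallest clade containing them is the whole tree.
That clade also contains Aedes, Apis, Bombus, Bufo, Candida, Canis, Cricetus, Escherichia, Felis, Formica, Larix, Listeria, Meleagris, Nyctereutes, Oryzias, Papio, Pinus, Pongo, Prionailurus, Rattus, Saccharomyces, Salmonella, Sciurus, Vespa, which are not in the proposed group, so the group is not monophyletic.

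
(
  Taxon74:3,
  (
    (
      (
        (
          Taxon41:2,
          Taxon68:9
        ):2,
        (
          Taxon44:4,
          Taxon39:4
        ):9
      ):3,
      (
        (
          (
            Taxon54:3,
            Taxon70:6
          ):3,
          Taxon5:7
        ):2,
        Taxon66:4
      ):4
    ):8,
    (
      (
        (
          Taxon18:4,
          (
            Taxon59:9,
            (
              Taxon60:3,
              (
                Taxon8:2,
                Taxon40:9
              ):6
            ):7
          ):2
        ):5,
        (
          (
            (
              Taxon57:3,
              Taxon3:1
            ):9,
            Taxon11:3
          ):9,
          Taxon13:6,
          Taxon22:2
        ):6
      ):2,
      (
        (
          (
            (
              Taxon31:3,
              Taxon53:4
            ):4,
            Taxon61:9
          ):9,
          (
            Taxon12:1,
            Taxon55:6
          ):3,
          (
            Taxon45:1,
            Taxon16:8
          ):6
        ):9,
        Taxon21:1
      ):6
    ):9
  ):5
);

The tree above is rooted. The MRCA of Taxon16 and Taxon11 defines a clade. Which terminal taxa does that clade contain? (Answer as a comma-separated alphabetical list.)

Taxon11, Taxon12, Taxon13, Taxon16, Taxon18, Taxon21, Taxon22, Taxon3, Taxon31, Taxon40, Taxon45, Taxon53, Taxon55, Taxon57, Taxon59, Taxon60, Taxon61, Taxon8

Tracing Taxon16: it sits inside (Taxon45,Taxon16).
Tracing Taxon11: it sits inside ((Taxon57,Taxon3),Taxon11).
The smallest clade enclosing both is (((Taxon18,(Taxon59,(Taxon60,(Taxon8,Taxon40)))),(((Taxon57,Taxon3),Taxon11),Taxon13,Taxon22)),((((Taxon31,Taxon53),Taxon61),(Taxon12,Taxon55),(Taxon45,Taxon16)),Taxon21)); the answer is its 18 terminal taxa in alphabetical order.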